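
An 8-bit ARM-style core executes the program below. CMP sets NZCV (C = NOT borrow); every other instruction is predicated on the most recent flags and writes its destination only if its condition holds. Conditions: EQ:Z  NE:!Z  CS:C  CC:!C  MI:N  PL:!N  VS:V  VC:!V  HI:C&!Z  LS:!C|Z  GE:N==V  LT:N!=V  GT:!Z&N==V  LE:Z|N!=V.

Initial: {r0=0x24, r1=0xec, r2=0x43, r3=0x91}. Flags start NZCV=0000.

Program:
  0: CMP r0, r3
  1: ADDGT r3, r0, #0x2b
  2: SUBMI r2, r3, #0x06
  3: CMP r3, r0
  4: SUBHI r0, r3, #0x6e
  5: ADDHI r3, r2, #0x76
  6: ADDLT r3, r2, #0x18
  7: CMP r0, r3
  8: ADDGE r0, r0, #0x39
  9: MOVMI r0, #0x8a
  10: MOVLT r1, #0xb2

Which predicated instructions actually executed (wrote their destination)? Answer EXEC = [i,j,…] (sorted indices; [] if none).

[0] flags=1001 → (cmp)
[1] flags=1001 GT?T → r3=0x4f
[2] flags=1001 MI?T → r2=0x49
[3] flags=0010 → (cmp)
[4] flags=0010 HI?T → r0=0xe1
[5] flags=0010 HI?T → r3=0xbf
[6] flags=0010 LT?F → skip
[7] flags=0010 → (cmp)
[8] flags=0010 GE?T → r0=0x1a
[9] flags=0010 MI?F → skip
[10] flags=0010 LT?F → skip

EXEC = [1,2,4,5,8]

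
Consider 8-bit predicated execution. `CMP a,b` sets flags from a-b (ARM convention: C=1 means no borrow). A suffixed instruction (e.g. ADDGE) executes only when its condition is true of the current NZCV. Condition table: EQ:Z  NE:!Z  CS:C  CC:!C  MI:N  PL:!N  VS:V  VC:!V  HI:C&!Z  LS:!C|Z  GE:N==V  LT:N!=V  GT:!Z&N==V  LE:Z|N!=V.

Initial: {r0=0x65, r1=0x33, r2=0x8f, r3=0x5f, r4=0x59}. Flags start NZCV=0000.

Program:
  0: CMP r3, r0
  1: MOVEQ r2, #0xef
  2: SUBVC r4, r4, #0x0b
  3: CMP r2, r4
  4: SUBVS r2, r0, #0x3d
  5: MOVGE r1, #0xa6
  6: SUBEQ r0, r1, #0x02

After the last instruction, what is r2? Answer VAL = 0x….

[0] flags=1000 → (cmp)
[1] flags=1000 EQ?F → skip
[2] flags=1000 VC?T → r4=0x4e
[3] flags=0011 → (cmp)
[4] flags=0011 VS?T → r2=0x28
[5] flags=0011 GE?F → skip
[6] flags=0011 EQ?F → skip

VAL = 0x28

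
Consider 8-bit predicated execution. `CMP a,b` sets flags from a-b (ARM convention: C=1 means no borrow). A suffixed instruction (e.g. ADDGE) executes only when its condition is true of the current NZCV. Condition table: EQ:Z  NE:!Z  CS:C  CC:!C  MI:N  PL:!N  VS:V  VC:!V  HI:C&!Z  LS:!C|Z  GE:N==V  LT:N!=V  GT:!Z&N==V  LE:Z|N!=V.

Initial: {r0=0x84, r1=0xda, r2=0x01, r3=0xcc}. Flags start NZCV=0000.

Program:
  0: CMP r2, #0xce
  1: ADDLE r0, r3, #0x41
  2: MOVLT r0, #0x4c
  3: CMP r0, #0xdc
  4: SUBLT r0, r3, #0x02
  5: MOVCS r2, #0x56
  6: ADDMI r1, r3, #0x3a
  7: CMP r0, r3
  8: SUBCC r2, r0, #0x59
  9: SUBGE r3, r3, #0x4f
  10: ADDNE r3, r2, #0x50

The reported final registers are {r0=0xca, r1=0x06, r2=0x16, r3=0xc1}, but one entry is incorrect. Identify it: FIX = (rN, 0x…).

0: ✓ CMP  NZCV=0000
1: · ADDLE
2: · MOVLT
3: ✓ CMP  NZCV=1000
4: ✓ SUBLT  r0←0xca
5: · MOVCS
6: ✓ ADDMI  r1←0x06
7: ✓ CMP  NZCV=1000
8: ✓ SUBCC  r2←0x71
9: · SUBGE
10: ✓ ADDNE  r3←0xc1

FIX = (r2, 0x71)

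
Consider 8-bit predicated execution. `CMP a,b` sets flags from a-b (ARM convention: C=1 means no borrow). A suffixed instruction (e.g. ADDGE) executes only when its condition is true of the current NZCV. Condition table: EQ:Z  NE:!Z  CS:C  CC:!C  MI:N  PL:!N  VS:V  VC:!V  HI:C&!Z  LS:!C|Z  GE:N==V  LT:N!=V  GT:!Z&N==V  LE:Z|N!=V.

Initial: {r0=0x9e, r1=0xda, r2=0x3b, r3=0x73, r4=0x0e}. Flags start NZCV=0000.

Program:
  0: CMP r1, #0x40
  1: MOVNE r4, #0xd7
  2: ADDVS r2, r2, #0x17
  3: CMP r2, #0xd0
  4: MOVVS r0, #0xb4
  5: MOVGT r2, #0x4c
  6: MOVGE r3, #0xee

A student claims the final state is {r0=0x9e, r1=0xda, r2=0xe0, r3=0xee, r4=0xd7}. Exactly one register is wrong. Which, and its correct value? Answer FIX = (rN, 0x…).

FIX = (r2, 0x4c)

0: ✓ CMP  NZCV=1010
1: ✓ MOVNE  r4←0xd7
2: · ADDVS
3: ✓ CMP  NZCV=0000
4: · MOVVS
5: ✓ MOVGT  r2←0x4c
6: ✓ MOVGE  r3←0xee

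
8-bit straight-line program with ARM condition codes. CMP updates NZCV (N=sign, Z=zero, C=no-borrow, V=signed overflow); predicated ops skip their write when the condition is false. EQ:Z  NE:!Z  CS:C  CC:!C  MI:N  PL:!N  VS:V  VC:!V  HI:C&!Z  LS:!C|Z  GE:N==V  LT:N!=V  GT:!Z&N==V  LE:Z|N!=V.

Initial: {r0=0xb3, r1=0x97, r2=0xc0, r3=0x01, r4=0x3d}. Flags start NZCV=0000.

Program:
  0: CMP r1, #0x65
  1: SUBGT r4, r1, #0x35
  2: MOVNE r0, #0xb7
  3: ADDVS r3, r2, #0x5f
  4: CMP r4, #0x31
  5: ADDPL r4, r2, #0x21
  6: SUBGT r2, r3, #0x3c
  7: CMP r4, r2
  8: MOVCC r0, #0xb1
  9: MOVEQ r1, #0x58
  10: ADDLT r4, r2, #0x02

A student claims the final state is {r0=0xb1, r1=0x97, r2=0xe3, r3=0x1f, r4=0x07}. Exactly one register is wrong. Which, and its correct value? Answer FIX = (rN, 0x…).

FIX = (r4, 0xe5)

0: ✓ CMP  NZCV=0011
1: · SUBGT
2: ✓ MOVNE  r0←0xb7
3: ✓ ADDVS  r3←0x1f
4: ✓ CMP  NZCV=0010
5: ✓ ADDPL  r4←0xe1
6: ✓ SUBGT  r2←0xe3
7: ✓ CMP  NZCV=1000
8: ✓ MOVCC  r0←0xb1
9: · MOVEQ
10: ✓ ADDLT  r4←0xe5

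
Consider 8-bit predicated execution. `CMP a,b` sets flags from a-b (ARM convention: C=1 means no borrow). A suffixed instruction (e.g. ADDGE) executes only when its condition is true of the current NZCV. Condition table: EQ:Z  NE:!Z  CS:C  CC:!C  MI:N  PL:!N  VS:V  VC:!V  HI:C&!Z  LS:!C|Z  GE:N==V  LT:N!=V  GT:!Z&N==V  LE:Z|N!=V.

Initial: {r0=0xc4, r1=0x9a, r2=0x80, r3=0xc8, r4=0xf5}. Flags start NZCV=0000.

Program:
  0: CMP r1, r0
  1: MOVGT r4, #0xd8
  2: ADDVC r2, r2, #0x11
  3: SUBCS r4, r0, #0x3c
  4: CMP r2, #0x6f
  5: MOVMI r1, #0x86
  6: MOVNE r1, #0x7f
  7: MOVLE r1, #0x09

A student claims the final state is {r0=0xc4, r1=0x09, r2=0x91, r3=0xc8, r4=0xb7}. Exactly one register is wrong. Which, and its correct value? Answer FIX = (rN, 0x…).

FIX = (r4, 0xf5)

0: ✓ CMP  NZCV=1000
1: · MOVGT
2: ✓ ADDVC  r2←0x91
3: · SUBCS
4: ✓ CMP  NZCV=0011
5: · MOVMI
6: ✓ MOVNE  r1←0x7f
7: ✓ MOVLE  r1←0x09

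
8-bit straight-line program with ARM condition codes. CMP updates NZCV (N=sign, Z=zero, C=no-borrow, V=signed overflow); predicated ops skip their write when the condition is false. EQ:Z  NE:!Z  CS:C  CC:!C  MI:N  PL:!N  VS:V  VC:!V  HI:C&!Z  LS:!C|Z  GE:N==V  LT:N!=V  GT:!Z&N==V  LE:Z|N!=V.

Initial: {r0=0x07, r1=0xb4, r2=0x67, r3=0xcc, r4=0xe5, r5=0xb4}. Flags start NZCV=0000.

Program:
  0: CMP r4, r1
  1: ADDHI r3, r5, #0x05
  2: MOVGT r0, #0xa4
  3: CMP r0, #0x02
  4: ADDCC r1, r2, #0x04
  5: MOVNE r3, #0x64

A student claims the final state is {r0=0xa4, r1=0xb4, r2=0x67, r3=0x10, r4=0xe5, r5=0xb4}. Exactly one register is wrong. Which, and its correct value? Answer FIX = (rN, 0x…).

FIX = (r3, 0x64)

0: ✓ CMP  NZCV=0010
1: ✓ ADDHI  r3←0xb9
2: ✓ MOVGT  r0←0xa4
3: ✓ CMP  NZCV=1010
4: · ADDCC
5: ✓ MOVNE  r3←0x64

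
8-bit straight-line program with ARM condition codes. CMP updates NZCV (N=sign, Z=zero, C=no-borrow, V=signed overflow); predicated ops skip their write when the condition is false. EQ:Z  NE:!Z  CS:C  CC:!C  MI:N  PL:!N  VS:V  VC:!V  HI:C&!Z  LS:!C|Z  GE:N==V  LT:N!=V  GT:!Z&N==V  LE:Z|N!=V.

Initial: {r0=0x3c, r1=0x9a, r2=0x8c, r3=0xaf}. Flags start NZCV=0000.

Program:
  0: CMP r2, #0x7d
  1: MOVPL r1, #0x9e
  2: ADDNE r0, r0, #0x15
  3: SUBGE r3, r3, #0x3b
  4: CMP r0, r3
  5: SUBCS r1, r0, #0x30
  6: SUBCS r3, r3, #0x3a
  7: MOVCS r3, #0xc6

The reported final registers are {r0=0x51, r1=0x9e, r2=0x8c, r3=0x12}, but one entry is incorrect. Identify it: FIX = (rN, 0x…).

[0] flags=0011 → (cmp)
[1] flags=0011 PL?T → r1=0x9e
[2] flags=0011 NE?T → r0=0x51
[3] flags=0011 GE?F → skip
[4] flags=1001 → (cmp)
[5] flags=1001 CS?F → skip
[6] flags=1001 CS?F → skip
[7] flags=1001 CS?F → skip

FIX = (r3, 0xaf)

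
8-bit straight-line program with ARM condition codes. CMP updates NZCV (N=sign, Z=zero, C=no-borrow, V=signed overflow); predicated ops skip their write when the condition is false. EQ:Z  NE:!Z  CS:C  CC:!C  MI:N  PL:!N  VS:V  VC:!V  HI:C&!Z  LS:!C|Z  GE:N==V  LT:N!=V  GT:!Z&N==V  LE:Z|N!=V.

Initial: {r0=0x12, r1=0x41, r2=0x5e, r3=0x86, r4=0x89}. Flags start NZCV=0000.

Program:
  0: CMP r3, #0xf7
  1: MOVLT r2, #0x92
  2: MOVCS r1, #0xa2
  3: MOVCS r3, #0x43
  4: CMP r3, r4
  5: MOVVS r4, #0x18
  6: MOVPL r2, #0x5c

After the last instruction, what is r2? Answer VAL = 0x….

0: ✓ CMP  NZCV=1000
1: ✓ MOVLT  r2←0x92
2: · MOVCS
3: · MOVCS
4: ✓ CMP  NZCV=1000
5: · MOVVS
6: · MOVPL

VAL = 0x92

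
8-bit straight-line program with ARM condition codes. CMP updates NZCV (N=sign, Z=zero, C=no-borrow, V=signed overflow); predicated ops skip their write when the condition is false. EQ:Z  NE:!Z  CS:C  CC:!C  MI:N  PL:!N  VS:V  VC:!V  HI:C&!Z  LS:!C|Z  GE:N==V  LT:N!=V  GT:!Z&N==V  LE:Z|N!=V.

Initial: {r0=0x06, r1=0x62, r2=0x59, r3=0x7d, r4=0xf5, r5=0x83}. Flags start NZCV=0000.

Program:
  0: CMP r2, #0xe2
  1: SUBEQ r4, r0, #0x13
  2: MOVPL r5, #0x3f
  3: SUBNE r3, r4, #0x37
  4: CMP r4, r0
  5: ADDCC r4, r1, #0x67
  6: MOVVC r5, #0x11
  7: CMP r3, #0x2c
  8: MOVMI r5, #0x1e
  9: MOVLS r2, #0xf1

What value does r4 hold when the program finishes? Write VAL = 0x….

VAL = 0xf5

0: ✓ CMP  NZCV=0000
1: · SUBEQ
2: ✓ MOVPL  r5←0x3f
3: ✓ SUBNE  r3←0xbe
4: ✓ CMP  NZCV=1010
5: · ADDCC
6: ✓ MOVVC  r5←0x11
7: ✓ CMP  NZCV=1010
8: ✓ MOVMI  r5←0x1e
9: · MOVLS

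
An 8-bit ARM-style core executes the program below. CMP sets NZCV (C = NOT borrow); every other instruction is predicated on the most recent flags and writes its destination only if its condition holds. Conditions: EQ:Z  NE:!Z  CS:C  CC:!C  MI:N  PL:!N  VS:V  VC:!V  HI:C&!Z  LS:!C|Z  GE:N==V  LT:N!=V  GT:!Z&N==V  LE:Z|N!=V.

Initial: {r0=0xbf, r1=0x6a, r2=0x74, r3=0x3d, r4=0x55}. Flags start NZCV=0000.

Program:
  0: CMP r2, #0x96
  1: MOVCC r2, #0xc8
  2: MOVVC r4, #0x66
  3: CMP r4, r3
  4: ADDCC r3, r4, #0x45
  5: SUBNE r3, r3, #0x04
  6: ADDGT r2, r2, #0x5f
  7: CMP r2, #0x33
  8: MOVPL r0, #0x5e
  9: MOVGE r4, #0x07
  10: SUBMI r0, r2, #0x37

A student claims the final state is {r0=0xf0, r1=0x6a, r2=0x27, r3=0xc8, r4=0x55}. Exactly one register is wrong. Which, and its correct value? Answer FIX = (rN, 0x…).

FIX = (r3, 0x39)

0: ✓ CMP  NZCV=1001
1: ✓ MOVCC  r2←0xc8
2: · MOVVC
3: ✓ CMP  NZCV=0010
4: · ADDCC
5: ✓ SUBNE  r3←0x39
6: ✓ ADDGT  r2←0x27
7: ✓ CMP  NZCV=1000
8: · MOVPL
9: · MOVGE
10: ✓ SUBMI  r0←0xf0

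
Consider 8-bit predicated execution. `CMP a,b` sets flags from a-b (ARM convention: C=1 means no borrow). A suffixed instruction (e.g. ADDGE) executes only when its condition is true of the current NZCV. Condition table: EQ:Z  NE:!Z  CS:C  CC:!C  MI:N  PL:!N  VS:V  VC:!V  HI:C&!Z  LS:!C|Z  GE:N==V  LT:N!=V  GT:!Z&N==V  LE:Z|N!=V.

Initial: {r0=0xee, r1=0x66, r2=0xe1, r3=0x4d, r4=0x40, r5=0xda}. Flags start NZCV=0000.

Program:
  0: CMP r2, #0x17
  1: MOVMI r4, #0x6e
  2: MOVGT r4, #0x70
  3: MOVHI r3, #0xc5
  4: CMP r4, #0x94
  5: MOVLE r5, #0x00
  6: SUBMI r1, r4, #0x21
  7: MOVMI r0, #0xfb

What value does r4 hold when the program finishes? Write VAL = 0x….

[0] flags=1010 → (cmp)
[1] flags=1010 MI?T → r4=0x6e
[2] flags=1010 GT?F → skip
[3] flags=1010 HI?T → r3=0xc5
[4] flags=1001 → (cmp)
[5] flags=1001 LE?F → skip
[6] flags=1001 MI?T → r1=0x4d
[7] flags=1001 MI?T → r0=0xfb

VAL = 0x6e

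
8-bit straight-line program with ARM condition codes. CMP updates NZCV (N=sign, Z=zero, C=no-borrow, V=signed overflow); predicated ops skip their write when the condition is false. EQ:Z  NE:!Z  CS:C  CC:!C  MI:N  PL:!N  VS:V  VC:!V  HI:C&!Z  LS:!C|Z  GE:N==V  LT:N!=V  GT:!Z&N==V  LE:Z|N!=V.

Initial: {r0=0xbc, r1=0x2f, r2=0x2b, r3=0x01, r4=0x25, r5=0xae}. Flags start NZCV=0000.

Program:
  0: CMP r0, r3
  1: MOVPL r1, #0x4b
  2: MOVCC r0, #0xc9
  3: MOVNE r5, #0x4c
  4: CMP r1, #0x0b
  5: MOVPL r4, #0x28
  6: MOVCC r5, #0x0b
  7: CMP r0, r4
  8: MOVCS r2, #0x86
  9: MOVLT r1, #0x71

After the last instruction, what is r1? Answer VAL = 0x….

[0] flags=1010 → (cmp)
[1] flags=1010 PL?F → skip
[2] flags=1010 CC?F → skip
[3] flags=1010 NE?T → r5=0x4c
[4] flags=0010 → (cmp)
[5] flags=0010 PL?T → r4=0x28
[6] flags=0010 CC?F → skip
[7] flags=1010 → (cmp)
[8] flags=1010 CS?T → r2=0x86
[9] flags=1010 LT?T → r1=0x71

VAL = 0x71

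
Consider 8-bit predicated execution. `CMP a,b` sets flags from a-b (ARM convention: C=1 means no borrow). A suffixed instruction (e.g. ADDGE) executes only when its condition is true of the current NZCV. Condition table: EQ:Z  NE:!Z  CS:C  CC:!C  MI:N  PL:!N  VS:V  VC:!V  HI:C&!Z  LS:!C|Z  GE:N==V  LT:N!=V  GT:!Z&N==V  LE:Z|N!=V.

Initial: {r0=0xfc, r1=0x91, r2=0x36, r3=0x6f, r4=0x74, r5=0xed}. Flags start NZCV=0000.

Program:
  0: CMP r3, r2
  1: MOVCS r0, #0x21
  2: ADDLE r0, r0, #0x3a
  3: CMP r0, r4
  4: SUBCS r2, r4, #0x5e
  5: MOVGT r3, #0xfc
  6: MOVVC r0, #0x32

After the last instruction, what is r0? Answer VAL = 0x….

VAL = 0x32

[0] flags=0010 → (cmp)
[1] flags=0010 CS?T → r0=0x21
[2] flags=0010 LE?F → skip
[3] flags=1000 → (cmp)
[4] flags=1000 CS?F → skip
[5] flags=1000 GT?F → skip
[6] flags=1000 VC?T → r0=0x32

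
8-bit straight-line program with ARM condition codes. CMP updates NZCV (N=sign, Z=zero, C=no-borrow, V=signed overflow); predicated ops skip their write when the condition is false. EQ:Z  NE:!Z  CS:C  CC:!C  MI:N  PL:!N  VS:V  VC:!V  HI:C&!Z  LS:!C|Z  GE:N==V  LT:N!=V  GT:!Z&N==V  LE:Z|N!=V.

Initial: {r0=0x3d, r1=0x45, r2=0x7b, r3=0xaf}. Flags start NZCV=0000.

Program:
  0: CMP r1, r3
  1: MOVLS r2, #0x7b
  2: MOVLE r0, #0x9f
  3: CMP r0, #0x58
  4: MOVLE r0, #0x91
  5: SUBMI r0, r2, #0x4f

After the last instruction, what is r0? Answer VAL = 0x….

VAL = 0x2c

0: ✓ CMP  NZCV=1001
1: ✓ MOVLS  r2←0x7b
2: · MOVLE
3: ✓ CMP  NZCV=1000
4: ✓ MOVLE  r0←0x91
5: ✓ SUBMI  r0←0x2c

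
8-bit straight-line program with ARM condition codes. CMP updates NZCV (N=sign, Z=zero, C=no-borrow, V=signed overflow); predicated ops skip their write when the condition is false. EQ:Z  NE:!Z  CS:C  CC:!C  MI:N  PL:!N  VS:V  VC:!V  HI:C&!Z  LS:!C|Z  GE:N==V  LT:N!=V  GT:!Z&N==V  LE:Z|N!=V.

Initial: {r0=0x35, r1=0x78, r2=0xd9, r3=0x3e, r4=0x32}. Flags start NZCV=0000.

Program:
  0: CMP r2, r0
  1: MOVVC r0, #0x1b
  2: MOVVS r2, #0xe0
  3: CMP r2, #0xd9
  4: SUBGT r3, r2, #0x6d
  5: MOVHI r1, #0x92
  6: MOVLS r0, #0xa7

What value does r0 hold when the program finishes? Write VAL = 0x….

0: ✓ CMP  NZCV=1010
1: ✓ MOVVC  r0←0x1b
2: · MOVVS
3: ✓ CMP  NZCV=0110
4: · SUBGT
5: · MOVHI
6: ✓ MOVLS  r0←0xa7

VAL = 0xa7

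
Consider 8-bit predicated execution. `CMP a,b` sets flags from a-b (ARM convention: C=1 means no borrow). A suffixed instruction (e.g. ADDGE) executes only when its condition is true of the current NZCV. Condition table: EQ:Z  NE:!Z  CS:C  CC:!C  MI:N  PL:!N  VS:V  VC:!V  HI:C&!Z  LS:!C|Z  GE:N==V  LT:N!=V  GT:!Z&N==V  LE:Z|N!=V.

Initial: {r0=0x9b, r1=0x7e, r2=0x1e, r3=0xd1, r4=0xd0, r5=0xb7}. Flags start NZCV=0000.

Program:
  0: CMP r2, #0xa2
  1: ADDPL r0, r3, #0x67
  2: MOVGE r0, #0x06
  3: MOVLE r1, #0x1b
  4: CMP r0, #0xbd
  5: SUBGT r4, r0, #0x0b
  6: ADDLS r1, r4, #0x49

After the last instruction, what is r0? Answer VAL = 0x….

VAL = 0x06

0: ✓ CMP  NZCV=0000
1: ✓ ADDPL  r0←0x38
2: ✓ MOVGE  r0←0x06
3: · MOVLE
4: ✓ CMP  NZCV=0000
5: ✓ SUBGT  r4←0xfb
6: ✓ ADDLS  r1←0x44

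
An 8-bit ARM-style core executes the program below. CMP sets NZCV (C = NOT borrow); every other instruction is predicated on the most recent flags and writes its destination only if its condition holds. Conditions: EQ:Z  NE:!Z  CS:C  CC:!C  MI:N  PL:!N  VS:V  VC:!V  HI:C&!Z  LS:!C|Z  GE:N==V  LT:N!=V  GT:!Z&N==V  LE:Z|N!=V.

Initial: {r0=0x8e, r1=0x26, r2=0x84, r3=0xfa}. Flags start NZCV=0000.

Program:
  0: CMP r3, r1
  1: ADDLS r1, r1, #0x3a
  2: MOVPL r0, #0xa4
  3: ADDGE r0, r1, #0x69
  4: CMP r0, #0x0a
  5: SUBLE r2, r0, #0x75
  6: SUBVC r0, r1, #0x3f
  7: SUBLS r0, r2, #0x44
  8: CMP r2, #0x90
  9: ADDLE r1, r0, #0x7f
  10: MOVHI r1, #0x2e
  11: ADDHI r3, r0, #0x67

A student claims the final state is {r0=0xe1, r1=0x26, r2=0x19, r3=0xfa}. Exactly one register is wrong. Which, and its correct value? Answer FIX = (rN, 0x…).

FIX = (r0, 0xe7)

[0] flags=1010 → (cmp)
[1] flags=1010 LS?F → skip
[2] flags=1010 PL?F → skip
[3] flags=1010 GE?F → skip
[4] flags=1010 → (cmp)
[5] flags=1010 LE?T → r2=0x19
[6] flags=1010 VC?T → r0=0xe7
[7] flags=1010 LS?F → skip
[8] flags=1001 → (cmp)
[9] flags=1001 LE?F → skip
[10] flags=1001 HI?F → skip
[11] flags=1001 HI?F → skip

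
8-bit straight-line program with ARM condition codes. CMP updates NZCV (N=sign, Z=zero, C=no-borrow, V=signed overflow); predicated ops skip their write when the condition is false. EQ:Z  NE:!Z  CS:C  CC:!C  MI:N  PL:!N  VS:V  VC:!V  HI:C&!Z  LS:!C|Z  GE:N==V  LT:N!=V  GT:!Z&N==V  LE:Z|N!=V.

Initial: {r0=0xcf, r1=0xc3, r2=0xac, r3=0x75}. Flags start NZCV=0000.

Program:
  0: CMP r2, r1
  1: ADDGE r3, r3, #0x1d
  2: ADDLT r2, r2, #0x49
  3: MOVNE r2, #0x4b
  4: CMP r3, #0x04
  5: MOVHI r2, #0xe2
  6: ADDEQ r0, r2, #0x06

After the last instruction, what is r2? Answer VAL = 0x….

0: ✓ CMP  NZCV=1000
1: · ADDGE
2: ✓ ADDLT  r2←0xf5
3: ✓ MOVNE  r2←0x4b
4: ✓ CMP  NZCV=0010
5: ✓ MOVHI  r2←0xe2
6: · ADDEQ

VAL = 0xe2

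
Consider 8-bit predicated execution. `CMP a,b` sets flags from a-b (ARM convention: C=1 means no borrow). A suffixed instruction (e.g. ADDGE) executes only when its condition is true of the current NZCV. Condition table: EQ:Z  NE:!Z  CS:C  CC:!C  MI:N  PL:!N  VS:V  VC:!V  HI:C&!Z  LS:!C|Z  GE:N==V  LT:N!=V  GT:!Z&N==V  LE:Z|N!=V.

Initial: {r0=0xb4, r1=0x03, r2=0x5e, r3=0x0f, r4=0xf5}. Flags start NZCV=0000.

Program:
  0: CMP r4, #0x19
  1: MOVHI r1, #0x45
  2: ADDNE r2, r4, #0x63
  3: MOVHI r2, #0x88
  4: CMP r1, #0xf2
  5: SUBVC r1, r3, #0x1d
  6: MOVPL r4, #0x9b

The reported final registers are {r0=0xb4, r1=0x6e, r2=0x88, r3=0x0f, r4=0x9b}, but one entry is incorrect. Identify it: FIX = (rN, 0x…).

0: ✓ CMP  NZCV=1010
1: ✓ MOVHI  r1←0x45
2: ✓ ADDNE  r2←0x58
3: ✓ MOVHI  r2←0x88
4: ✓ CMP  NZCV=0000
5: ✓ SUBVC  r1←0xf2
6: ✓ MOVPL  r4←0x9b

FIX = (r1, 0xf2)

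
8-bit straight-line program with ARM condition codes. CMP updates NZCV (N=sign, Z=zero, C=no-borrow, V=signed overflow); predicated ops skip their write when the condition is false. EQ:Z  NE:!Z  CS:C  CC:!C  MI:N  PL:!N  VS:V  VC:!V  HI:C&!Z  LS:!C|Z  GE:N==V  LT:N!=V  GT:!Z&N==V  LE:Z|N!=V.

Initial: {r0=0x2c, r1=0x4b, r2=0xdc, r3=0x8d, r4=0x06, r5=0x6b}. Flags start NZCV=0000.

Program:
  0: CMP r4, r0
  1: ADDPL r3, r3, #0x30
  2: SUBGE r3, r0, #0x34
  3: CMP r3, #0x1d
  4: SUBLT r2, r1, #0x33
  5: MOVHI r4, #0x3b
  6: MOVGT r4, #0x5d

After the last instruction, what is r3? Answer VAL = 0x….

VAL = 0x8d

[0] flags=1000 → (cmp)
[1] flags=1000 PL?F → skip
[2] flags=1000 GE?F → skip
[3] flags=0011 → (cmp)
[4] flags=0011 LT?T → r2=0x18
[5] flags=0011 HI?T → r4=0x3b
[6] flags=0011 GT?F → skip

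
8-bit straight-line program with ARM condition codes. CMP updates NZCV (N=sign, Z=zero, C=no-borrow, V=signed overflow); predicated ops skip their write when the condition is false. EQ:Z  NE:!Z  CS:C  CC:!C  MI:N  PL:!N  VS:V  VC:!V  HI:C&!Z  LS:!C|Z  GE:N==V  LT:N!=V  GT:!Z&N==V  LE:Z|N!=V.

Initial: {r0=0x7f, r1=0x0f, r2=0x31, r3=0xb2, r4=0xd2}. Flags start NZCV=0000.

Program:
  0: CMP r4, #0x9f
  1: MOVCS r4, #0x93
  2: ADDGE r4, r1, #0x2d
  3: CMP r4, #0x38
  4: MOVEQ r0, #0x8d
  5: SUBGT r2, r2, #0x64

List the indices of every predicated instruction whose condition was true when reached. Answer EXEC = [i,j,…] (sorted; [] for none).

0: ✓ CMP  NZCV=0010
1: ✓ MOVCS  r4←0x93
2: ✓ ADDGE  r4←0x3c
3: ✓ CMP  NZCV=0010
4: · MOVEQ
5: ✓ SUBGT  r2←0xcd

EXEC = [1,2,5]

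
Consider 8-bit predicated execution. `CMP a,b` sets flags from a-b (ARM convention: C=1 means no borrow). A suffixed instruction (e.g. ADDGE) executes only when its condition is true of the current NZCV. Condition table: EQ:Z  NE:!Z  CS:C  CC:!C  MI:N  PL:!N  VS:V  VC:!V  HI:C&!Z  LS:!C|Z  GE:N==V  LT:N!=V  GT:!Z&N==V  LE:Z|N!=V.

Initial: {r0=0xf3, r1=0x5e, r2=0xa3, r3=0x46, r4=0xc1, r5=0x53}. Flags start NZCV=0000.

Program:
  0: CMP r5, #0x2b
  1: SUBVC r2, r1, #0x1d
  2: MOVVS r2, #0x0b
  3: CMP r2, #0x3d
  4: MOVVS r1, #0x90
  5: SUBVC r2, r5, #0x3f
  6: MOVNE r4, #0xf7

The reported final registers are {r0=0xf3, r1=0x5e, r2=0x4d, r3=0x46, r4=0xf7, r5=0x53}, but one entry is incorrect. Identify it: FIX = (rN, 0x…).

[0] flags=0010 → (cmp)
[1] flags=0010 VC?T → r2=0x41
[2] flags=0010 VS?F → skip
[3] flags=0010 → (cmp)
[4] flags=0010 VS?F → skip
[5] flags=0010 VC?T → r2=0x14
[6] flags=0010 NE?T → r4=0xf7

FIX = (r2, 0x14)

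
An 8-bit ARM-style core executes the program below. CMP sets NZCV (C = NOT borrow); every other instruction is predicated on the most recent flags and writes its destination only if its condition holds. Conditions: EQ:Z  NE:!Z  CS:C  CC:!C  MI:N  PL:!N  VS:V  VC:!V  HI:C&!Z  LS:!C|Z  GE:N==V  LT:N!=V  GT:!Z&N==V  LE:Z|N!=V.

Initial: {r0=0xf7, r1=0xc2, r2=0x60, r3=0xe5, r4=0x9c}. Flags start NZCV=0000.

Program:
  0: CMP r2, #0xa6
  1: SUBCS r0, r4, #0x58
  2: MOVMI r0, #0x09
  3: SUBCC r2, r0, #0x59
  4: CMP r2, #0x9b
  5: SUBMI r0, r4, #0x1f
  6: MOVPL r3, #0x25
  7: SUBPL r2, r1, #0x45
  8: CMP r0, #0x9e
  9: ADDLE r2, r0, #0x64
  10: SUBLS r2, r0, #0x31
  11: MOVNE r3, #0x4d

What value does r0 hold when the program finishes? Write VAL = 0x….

VAL = 0x09

0: ✓ CMP  NZCV=1001
1: · SUBCS
2: ✓ MOVMI  r0←0x09
3: ✓ SUBCC  r2←0xb0
4: ✓ CMP  NZCV=0010
5: · SUBMI
6: ✓ MOVPL  r3←0x25
7: ✓ SUBPL  r2←0x7d
8: ✓ CMP  NZCV=0000
9: · ADDLE
10: ✓ SUBLS  r2←0xd8
11: ✓ MOVNE  r3←0x4d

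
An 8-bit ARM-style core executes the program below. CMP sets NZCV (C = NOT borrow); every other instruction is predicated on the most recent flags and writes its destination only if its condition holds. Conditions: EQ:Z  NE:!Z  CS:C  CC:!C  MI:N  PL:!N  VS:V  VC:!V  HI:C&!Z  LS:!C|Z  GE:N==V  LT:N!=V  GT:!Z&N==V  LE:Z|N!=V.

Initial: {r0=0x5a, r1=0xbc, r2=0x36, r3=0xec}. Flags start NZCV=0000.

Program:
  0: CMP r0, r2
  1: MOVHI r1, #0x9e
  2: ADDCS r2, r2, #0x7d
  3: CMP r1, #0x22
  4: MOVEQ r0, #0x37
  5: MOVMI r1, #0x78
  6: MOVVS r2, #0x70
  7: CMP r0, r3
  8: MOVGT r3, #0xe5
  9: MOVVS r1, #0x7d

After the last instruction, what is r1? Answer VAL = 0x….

0: ✓ CMP  NZCV=0010
1: ✓ MOVHI  r1←0x9e
2: ✓ ADDCS  r2←0xb3
3: ✓ CMP  NZCV=0011
4: · MOVEQ
5: · MOVMI
6: ✓ MOVVS  r2←0x70
7: ✓ CMP  NZCV=0000
8: ✓ MOVGT  r3←0xe5
9: · MOVVS

VAL = 0x9e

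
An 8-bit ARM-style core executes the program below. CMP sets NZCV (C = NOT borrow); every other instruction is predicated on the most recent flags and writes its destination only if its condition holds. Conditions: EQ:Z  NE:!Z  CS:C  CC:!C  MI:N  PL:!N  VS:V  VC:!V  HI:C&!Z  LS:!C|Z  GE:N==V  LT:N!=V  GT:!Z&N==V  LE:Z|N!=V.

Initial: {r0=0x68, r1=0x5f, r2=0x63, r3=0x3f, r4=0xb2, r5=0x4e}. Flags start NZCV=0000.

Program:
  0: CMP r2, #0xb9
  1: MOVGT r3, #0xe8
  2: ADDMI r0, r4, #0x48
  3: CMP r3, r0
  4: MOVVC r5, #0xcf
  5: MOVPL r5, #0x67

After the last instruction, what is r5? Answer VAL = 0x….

VAL = 0xcf

[0] flags=1001 → (cmp)
[1] flags=1001 GT?T → r3=0xe8
[2] flags=1001 MI?T → r0=0xfa
[3] flags=1000 → (cmp)
[4] flags=1000 VC?T → r5=0xcf
[5] flags=1000 PL?F → skip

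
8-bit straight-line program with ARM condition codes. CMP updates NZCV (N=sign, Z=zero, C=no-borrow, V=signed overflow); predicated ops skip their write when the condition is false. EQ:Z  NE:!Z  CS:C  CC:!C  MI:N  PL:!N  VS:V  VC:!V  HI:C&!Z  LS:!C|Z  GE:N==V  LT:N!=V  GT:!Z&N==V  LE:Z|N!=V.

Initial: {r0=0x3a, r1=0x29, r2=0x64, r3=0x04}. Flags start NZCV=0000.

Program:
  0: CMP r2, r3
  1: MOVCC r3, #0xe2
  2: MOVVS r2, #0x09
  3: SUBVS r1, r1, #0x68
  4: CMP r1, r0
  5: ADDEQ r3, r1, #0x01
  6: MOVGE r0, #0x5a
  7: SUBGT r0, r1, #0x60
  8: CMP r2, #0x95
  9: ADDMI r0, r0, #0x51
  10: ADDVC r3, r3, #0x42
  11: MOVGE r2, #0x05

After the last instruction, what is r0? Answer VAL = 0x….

[0] flags=0010 → (cmp)
[1] flags=0010 CC?F → skip
[2] flags=0010 VS?F → skip
[3] flags=0010 VS?F → skip
[4] flags=1000 → (cmp)
[5] flags=1000 EQ?F → skip
[6] flags=1000 GE?F → skip
[7] flags=1000 GT?F → skip
[8] flags=1001 → (cmp)
[9] flags=1001 MI?T → r0=0x8b
[10] flags=1001 VC?F → skip
[11] flags=1001 GE?T → r2=0x05

VAL = 0x8b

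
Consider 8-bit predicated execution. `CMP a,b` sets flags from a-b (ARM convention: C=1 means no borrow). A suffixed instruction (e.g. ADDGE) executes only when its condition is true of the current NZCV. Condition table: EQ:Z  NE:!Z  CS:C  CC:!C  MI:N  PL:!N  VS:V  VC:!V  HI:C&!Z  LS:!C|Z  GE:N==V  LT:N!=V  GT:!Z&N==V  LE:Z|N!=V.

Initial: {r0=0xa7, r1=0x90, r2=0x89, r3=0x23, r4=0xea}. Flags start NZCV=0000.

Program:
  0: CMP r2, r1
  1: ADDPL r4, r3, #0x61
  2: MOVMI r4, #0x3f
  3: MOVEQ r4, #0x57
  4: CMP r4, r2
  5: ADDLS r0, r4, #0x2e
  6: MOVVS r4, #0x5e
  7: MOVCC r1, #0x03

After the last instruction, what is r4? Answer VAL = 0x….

VAL = 0x5e

[0] flags=1000 → (cmp)
[1] flags=1000 PL?F → skip
[2] flags=1000 MI?T → r4=0x3f
[3] flags=1000 EQ?F → skip
[4] flags=1001 → (cmp)
[5] flags=1001 LS?T → r0=0x6d
[6] flags=1001 VS?T → r4=0x5e
[7] flags=1001 CC?T → r1=0x03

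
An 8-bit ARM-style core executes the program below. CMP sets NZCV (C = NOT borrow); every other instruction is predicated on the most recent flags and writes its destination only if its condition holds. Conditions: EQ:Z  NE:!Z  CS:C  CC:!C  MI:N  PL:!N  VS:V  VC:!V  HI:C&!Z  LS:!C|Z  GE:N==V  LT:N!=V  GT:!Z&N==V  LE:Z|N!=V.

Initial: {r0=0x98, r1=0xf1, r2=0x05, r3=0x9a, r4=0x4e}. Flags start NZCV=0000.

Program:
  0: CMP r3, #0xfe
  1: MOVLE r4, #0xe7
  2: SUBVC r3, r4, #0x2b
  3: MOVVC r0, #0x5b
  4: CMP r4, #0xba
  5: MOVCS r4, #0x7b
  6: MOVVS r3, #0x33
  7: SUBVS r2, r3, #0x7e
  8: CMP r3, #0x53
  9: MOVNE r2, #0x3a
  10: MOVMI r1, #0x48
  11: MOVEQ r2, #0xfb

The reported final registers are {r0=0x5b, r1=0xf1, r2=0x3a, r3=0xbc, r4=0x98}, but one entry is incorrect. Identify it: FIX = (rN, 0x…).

FIX = (r4, 0x7b)

[0] flags=1000 → (cmp)
[1] flags=1000 LE?T → r4=0xe7
[2] flags=1000 VC?T → r3=0xbc
[3] flags=1000 VC?T → r0=0x5b
[4] flags=0010 → (cmp)
[5] flags=0010 CS?T → r4=0x7b
[6] flags=0010 VS?F → skip
[7] flags=0010 VS?F → skip
[8] flags=0011 → (cmp)
[9] flags=0011 NE?T → r2=0x3a
[10] flags=0011 MI?F → skip
[11] flags=0011 EQ?F → skip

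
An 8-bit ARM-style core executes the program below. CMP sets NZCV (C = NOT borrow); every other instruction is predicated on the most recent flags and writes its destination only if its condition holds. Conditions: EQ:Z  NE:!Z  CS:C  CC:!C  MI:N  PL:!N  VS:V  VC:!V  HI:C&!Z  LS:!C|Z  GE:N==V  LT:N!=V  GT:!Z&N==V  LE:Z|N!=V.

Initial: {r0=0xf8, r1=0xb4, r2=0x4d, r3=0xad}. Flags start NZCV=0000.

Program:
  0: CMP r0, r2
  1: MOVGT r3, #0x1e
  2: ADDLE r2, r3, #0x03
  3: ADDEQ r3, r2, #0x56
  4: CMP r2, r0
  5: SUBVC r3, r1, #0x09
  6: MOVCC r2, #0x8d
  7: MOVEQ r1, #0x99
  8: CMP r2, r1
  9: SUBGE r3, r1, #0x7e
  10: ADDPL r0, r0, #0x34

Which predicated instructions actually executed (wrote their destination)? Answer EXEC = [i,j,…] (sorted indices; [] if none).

EXEC = [2,5,6]

0: ✓ CMP  NZCV=1010
1: · MOVGT
2: ✓ ADDLE  r2←0xb0
3: · ADDEQ
4: ✓ CMP  NZCV=1000
5: ✓ SUBVC  r3←0xab
6: ✓ MOVCC  r2←0x8d
7: · MOVEQ
8: ✓ CMP  NZCV=1000
9: · SUBGE
10: · ADDPL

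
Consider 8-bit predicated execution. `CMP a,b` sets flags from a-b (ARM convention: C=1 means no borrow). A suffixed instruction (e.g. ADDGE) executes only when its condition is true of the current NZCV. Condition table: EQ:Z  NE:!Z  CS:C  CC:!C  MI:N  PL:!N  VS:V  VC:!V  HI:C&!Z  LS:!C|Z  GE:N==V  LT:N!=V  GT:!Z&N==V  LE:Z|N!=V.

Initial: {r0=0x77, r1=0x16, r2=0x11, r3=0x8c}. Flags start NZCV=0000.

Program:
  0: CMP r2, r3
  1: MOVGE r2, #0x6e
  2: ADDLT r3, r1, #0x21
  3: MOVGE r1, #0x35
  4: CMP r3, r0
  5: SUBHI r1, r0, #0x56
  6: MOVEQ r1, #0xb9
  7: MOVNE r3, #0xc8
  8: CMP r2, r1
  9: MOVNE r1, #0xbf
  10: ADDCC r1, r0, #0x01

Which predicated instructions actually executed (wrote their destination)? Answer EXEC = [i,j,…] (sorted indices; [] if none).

0: ✓ CMP  NZCV=1001
1: ✓ MOVGE  r2←0x6e
2: · ADDLT
3: ✓ MOVGE  r1←0x35
4: ✓ CMP  NZCV=0011
5: ✓ SUBHI  r1←0x21
6: · MOVEQ
7: ✓ MOVNE  r3←0xc8
8: ✓ CMP  NZCV=0010
9: ✓ MOVNE  r1←0xbf
10: · ADDCC

EXEC = [1,3,5,7,9]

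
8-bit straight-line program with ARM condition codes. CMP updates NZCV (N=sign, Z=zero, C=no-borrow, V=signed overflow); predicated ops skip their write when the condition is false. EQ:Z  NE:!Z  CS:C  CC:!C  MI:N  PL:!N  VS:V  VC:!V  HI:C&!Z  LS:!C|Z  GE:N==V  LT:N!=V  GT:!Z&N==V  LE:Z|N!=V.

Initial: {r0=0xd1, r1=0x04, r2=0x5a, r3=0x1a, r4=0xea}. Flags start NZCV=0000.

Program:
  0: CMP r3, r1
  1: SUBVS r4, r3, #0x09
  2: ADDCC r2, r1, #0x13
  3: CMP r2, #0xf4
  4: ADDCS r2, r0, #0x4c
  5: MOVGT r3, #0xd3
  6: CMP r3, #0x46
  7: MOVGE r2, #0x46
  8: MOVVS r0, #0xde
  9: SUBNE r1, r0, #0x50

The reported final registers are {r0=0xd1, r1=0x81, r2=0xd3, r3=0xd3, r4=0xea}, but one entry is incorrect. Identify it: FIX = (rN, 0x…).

FIX = (r2, 0x5a)

0: ✓ CMP  NZCV=0010
1: · SUBVS
2: · ADDCC
3: ✓ CMP  NZCV=0000
4: · ADDCS
5: ✓ MOVGT  r3←0xd3
6: ✓ CMP  NZCV=1010
7: · MOVGE
8: · MOVVS
9: ✓ SUBNE  r1←0x81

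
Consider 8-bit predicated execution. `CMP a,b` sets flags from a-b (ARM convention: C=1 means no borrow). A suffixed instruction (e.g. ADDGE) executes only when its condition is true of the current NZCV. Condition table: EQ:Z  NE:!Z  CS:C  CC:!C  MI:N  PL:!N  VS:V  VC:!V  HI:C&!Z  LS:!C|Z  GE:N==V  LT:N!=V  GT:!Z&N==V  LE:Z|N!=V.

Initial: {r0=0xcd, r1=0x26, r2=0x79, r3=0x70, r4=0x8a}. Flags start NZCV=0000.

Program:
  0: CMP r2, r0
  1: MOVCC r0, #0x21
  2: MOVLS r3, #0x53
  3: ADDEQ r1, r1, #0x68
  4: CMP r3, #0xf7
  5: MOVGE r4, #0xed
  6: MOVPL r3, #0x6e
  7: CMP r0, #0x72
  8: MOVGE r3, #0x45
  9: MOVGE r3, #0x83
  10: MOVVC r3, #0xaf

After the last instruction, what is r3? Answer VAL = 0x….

VAL = 0xaf

0: ✓ CMP  NZCV=1001
1: ✓ MOVCC  r0←0x21
2: ✓ MOVLS  r3←0x53
3: · ADDEQ
4: ✓ CMP  NZCV=0000
5: ✓ MOVGE  r4←0xed
6: ✓ MOVPL  r3←0x6e
7: ✓ CMP  NZCV=1000
8: · MOVGE
9: · MOVGE
10: ✓ MOVVC  r3←0xaf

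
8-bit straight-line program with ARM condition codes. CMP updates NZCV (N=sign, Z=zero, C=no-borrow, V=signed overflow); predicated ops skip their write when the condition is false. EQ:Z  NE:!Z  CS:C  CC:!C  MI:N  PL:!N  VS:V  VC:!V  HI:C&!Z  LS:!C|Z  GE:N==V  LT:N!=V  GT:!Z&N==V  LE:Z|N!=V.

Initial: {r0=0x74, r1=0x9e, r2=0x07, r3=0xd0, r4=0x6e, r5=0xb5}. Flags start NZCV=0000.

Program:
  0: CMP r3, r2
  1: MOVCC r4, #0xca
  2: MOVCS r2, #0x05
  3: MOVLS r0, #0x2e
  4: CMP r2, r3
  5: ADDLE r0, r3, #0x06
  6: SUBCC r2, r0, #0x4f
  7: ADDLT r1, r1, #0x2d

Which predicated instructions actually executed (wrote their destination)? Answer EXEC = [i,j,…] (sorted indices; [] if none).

[0] flags=1010 → (cmp)
[1] flags=1010 CC?F → skip
[2] flags=1010 CS?T → r2=0x05
[3] flags=1010 LS?F → skip
[4] flags=0000 → (cmp)
[5] flags=0000 LE?F → skip
[6] flags=0000 CC?T → r2=0x25
[7] flags=0000 LT?F → skip

EXEC = [2,6]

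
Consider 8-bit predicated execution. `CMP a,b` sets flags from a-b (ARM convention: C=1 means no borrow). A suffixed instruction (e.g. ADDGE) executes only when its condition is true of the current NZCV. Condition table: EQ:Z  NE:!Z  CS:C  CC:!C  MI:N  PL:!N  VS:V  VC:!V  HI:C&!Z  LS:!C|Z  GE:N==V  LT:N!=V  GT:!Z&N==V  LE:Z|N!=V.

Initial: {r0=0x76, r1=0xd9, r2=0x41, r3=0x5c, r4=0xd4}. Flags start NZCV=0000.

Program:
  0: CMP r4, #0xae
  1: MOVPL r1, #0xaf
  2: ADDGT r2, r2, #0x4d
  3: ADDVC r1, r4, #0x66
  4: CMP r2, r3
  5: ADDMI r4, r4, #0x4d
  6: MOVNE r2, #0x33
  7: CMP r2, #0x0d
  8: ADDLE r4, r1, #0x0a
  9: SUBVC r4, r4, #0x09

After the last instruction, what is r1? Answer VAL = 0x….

0: ✓ CMP  NZCV=0010
1: ✓ MOVPL  r1←0xaf
2: ✓ ADDGT  r2←0x8e
3: ✓ ADDVC  r1←0x3a
4: ✓ CMP  NZCV=0011
5: · ADDMI
6: ✓ MOVNE  r2←0x33
7: ✓ CMP  NZCV=0010
8: · ADDLE
9: ✓ SUBVC  r4←0xcb

VAL = 0x3a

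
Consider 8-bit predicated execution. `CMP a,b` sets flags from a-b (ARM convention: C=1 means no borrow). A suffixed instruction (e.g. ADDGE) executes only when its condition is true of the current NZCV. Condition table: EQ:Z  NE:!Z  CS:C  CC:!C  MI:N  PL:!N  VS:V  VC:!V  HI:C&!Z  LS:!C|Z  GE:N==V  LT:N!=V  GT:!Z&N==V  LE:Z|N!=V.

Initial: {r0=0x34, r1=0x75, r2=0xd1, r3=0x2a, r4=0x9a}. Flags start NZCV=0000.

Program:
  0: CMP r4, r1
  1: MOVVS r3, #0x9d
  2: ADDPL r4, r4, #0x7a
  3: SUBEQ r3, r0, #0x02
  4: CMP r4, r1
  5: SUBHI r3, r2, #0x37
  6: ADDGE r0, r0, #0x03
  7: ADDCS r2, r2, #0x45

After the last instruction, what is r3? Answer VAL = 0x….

VAL = 0x9d

[0] flags=0011 → (cmp)
[1] flags=0011 VS?T → r3=0x9d
[2] flags=0011 PL?T → r4=0x14
[3] flags=0011 EQ?F → skip
[4] flags=1000 → (cmp)
[5] flags=1000 HI?F → skip
[6] flags=1000 GE?F → skip
[7] flags=1000 CS?F → skip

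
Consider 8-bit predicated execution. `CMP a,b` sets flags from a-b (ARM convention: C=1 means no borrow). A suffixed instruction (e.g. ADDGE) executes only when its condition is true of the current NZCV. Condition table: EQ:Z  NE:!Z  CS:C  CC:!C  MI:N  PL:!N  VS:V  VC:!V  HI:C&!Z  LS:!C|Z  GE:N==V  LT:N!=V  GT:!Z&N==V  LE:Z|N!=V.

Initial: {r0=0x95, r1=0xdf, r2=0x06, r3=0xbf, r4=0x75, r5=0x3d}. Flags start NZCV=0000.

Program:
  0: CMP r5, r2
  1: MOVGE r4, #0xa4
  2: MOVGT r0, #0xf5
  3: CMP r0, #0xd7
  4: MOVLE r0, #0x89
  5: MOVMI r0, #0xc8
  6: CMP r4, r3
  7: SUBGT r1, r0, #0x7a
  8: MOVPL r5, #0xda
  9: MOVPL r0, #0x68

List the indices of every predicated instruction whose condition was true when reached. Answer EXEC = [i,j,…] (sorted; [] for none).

EXEC = [1,2]

[0] flags=0010 → (cmp)
[1] flags=0010 GE?T → r4=0xa4
[2] flags=0010 GT?T → r0=0xf5
[3] flags=0010 → (cmp)
[4] flags=0010 LE?F → skip
[5] flags=0010 MI?F → skip
[6] flags=1000 → (cmp)
[7] flags=1000 GT?F → skip
[8] flags=1000 PL?F → skip
[9] flags=1000 PL?F → skip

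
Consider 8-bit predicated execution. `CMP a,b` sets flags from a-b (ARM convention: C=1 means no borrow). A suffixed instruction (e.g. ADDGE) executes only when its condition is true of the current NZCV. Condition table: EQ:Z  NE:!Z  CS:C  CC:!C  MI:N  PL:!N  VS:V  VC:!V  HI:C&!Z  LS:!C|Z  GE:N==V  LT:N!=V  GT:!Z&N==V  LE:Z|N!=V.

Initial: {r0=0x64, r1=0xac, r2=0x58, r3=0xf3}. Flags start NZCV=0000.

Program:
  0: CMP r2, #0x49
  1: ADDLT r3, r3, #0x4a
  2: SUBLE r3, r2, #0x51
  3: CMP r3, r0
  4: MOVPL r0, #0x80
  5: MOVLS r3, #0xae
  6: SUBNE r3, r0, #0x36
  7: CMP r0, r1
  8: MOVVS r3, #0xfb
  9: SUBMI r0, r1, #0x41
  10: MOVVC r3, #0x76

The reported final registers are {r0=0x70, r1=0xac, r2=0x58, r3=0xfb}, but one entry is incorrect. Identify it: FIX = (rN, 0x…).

[0] flags=0010 → (cmp)
[1] flags=0010 LT?F → skip
[2] flags=0010 LE?F → skip
[3] flags=1010 → (cmp)
[4] flags=1010 PL?F → skip
[5] flags=1010 LS?F → skip
[6] flags=1010 NE?T → r3=0x2e
[7] flags=1001 → (cmp)
[8] flags=1001 VS?T → r3=0xfb
[9] flags=1001 MI?T → r0=0x6b
[10] flags=1001 VC?F → skip

FIX = (r0, 0x6b)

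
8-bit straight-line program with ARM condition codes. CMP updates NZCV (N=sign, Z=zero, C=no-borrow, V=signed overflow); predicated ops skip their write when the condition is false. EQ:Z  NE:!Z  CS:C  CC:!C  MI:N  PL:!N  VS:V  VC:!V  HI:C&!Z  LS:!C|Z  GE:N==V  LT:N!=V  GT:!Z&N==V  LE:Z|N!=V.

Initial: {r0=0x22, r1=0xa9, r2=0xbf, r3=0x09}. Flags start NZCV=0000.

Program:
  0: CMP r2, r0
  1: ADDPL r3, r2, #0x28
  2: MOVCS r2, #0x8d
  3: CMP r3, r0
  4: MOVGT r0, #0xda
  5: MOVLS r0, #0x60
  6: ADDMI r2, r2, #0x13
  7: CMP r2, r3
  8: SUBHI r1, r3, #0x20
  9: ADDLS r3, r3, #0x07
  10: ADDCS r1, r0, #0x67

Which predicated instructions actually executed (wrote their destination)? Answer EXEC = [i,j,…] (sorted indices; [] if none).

EXEC = [2,5,6,8,10]

[0] flags=1010 → (cmp)
[1] flags=1010 PL?F → skip
[2] flags=1010 CS?T → r2=0x8d
[3] flags=1000 → (cmp)
[4] flags=1000 GT?F → skip
[5] flags=1000 LS?T → r0=0x60
[6] flags=1000 MI?T → r2=0xa0
[7] flags=1010 → (cmp)
[8] flags=1010 HI?T → r1=0xe9
[9] flags=1010 LS?F → skip
[10] flags=1010 CS?T → r1=0xc7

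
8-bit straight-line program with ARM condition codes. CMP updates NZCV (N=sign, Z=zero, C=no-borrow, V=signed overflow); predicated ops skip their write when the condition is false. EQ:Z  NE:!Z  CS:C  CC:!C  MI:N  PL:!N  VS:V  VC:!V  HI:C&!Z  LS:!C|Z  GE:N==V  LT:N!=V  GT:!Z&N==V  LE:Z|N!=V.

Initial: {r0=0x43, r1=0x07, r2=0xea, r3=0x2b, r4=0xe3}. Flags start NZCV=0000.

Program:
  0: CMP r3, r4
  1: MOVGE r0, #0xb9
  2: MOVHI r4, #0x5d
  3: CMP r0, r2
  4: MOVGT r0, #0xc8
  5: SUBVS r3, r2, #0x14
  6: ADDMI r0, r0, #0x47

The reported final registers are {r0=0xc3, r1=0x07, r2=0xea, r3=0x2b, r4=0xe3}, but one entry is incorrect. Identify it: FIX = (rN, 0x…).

0: ✓ CMP  NZCV=0000
1: ✓ MOVGE  r0←0xb9
2: · MOVHI
3: ✓ CMP  NZCV=1000
4: · MOVGT
5: · SUBVS
6: ✓ ADDMI  r0←0x00

FIX = (r0, 0x00)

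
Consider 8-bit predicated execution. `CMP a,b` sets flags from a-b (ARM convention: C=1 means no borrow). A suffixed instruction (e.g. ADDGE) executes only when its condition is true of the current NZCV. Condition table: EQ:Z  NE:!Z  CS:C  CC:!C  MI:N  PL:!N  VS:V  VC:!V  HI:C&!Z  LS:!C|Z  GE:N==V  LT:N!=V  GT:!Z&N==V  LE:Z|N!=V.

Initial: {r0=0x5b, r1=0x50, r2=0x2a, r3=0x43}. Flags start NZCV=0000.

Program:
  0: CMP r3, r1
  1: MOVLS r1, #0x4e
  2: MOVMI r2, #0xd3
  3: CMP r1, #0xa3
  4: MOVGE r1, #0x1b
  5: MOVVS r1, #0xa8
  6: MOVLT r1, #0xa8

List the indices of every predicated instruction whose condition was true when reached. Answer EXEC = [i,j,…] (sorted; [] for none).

0: ✓ CMP  NZCV=1000
1: ✓ MOVLS  r1←0x4e
2: ✓ MOVMI  r2←0xd3
3: ✓ CMP  NZCV=1001
4: ✓ MOVGE  r1←0x1b
5: ✓ MOVVS  r1←0xa8
6: · MOVLT

EXEC = [1,2,4,5]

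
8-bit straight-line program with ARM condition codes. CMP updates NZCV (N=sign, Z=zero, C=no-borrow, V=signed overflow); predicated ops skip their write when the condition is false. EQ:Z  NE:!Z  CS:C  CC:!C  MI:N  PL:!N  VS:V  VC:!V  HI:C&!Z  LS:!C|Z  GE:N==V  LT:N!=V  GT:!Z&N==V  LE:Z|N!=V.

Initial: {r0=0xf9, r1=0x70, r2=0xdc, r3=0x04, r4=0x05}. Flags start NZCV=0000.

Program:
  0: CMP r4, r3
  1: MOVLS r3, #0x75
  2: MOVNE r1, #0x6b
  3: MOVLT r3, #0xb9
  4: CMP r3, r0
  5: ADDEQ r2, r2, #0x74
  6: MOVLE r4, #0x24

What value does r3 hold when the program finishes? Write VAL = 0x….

VAL = 0x04

0: ✓ CMP  NZCV=0010
1: · MOVLS
2: ✓ MOVNE  r1←0x6b
3: · MOVLT
4: ✓ CMP  NZCV=0000
5: · ADDEQ
6: · MOVLE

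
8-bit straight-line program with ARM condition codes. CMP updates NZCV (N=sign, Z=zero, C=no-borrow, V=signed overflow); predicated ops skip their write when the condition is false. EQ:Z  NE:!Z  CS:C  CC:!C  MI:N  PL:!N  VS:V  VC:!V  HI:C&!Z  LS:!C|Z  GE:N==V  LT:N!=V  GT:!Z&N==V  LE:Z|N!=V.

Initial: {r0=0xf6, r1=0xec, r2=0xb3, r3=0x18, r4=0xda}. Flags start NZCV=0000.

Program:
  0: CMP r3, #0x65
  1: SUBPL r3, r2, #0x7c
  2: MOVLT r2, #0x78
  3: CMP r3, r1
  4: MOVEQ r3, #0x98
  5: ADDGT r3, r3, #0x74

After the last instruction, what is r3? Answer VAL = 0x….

VAL = 0x8c

[0] flags=1000 → (cmp)
[1] flags=1000 PL?F → skip
[2] flags=1000 LT?T → r2=0x78
[3] flags=0000 → (cmp)
[4] flags=0000 EQ?F → skip
[5] flags=0000 GT?T → r3=0x8c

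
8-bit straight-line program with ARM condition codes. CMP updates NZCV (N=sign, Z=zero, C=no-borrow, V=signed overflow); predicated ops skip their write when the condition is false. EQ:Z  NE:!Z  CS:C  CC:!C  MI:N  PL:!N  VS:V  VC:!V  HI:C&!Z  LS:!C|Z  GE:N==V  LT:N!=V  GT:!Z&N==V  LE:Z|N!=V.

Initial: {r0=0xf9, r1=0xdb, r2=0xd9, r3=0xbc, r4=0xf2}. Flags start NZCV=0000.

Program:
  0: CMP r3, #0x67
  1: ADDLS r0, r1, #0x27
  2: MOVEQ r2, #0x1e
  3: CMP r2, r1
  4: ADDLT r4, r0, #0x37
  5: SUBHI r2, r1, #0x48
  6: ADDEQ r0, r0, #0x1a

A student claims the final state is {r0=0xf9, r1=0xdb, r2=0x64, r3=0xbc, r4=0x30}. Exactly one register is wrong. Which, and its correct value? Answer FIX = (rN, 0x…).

FIX = (r2, 0xd9)

0: ✓ CMP  NZCV=0011
1: · ADDLS
2: · MOVEQ
3: ✓ CMP  NZCV=1000
4: ✓ ADDLT  r4←0x30
5: · SUBHI
6: · ADDEQ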